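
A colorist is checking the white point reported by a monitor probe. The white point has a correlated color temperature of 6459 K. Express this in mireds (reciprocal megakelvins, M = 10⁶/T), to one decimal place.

M = 10⁶ / 6459 = 154.823 → 154.8 mireds.

154.8 mireds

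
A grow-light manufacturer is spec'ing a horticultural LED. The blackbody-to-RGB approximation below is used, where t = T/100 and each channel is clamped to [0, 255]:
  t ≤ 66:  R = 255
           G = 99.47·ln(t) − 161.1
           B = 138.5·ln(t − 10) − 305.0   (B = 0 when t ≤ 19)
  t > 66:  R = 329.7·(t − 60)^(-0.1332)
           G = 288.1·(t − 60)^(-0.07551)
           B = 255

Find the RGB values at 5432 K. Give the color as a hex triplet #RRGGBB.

#FFECDC

t = 5432/100 = 54.32; the t ≤ 66 branch applies.
R = 255 by definition for t ≤ 66.
G = 99.47·ln 54.32 − 161.1 = 99.47·3.9949 − 161.1 = 236.272.
B = 138.5·ln(54.32 − 10) − 305.0 = 138.5·ln 44.32 − 305.0 = 138.5·3.7914 − 305.0 = 220.114.
Rounded: (255, 236, 220).
In hex: #FFECDC.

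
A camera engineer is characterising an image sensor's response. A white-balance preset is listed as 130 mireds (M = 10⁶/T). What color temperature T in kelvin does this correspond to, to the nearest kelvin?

T = 10⁶ / 130 = 7692.31 K → 7692 K.

7692 K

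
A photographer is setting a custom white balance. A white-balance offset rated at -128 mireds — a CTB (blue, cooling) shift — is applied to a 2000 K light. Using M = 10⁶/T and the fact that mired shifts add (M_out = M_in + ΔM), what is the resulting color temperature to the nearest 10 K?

M_in = 10⁶/2000 = 500.00 mireds.
M_out = 500.00 + (-128) = 372.00 mireds.
T_out = 10⁶/372.00 = 2688.2 K → 2690 K.

2690 K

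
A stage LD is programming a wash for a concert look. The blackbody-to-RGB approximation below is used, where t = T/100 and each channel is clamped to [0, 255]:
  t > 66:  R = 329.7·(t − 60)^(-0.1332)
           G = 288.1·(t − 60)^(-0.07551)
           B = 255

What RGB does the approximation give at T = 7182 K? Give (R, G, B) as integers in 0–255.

t = 7182/100 = 71.82; the t > 66 branch applies.
R = 329.7·(71.82 − 60)^(-0.1332) = 329.7·11.82^(-0.1332) = 329.7·0.71966 = 237.272.
G = 288.1·(71.82 − 60)^(-0.07551) = 288.1·11.82^(-0.07551) = 288.1·0.82986 = 239.084.
B = 255 by definition for t > 66.
Rounded: (237, 239, 255).

(237, 239, 255)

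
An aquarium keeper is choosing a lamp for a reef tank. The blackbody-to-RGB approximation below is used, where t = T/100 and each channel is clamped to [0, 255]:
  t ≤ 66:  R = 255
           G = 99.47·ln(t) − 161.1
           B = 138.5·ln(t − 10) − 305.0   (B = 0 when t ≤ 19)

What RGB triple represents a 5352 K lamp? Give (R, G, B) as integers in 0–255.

(255, 235, 218)

t = 5352/100 = 53.52; the t ≤ 66 branch applies.
R = 255 by definition for t ≤ 66.
G = 99.47·ln 53.52 − 161.1 = 99.47·3.9801 − 161.1 = 234.796.
B = 138.5·ln(53.52 − 10) − 305.0 = 138.5·ln 43.52 − 305.0 = 138.5·3.7732 − 305.0 = 217.591.
Rounded: (255, 235, 218).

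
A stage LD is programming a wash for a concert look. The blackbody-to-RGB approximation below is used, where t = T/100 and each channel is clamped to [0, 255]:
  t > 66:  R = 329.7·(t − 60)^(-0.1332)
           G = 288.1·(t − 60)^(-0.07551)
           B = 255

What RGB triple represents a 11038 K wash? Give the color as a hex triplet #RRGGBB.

#C4D6FF

t = 11038/100 = 110.38; the t > 66 branch applies.
R = 329.7·(110.38 − 60)^(-0.1332) = 329.7·50.38^(-0.1332) = 329.7·0.59328 = 195.604.
G = 288.1·(110.38 − 60)^(-0.07551) = 288.1·50.38^(-0.07551) = 288.1·0.74381 = 214.292.
B = 255 by definition for t > 66.
Rounded: (196, 214, 255).
In hex: #C4D6FF.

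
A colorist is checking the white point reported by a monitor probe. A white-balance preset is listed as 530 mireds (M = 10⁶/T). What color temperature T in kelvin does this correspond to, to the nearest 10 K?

T = 10⁶ / 530 = 1886.79 K → 1890 K.

1890 K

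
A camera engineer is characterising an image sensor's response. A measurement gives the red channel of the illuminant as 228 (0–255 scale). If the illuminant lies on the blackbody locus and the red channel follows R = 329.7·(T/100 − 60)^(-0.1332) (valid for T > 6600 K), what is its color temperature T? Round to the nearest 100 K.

7600 K

(t − 60)^(-0.1332) = 228/329.7 = 0.69154.
t − 60 = 0.69154^(1/-0.1332) = 0.69154^(-7.508) = 15.943, so t = 75.943.
T = 100·t = 7594 K → 7600 K to the nearest 100 K.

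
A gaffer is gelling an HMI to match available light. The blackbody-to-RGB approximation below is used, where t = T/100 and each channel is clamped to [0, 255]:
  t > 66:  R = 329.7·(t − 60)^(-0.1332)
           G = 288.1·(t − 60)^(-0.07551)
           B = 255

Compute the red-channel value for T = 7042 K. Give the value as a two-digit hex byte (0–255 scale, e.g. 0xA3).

0xF1

t = 7042/100 = 70.42; the t > 66 branch applies.
R = 329.7·(70.42 − 60)^(-0.1332) = 329.7·10.42^(-0.1332) = 329.7·0.73185 = 241.290.
Rounded: 241; in hex, 0xF1.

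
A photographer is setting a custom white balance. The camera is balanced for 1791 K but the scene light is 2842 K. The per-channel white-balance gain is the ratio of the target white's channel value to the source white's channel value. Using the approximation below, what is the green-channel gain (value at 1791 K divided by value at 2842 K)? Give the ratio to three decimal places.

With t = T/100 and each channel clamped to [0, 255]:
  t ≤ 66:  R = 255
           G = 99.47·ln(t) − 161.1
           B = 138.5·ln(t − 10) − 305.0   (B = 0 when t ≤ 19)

0.733

At 2842 K (t = 28.42):
  G = 99.47·ln 28.42 − 161.1 = 99.47·3.3471 − 161.1 = 171.835.
At 1791 K (t = 17.91):
  G = 99.47·ln 17.91 − 161.1 = 99.47·2.8854 − 161.1 = 125.907.
Gain = 125.907 / 171.835 = 0.7327 → 0.733.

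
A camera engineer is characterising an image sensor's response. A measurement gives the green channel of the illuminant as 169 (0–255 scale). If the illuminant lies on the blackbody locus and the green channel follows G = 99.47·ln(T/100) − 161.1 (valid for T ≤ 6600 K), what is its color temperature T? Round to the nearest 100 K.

2800 K

ln t = (169 + 161.1) / 99.47 = 3.3186.
t = e^3.3186 = 27.621.
T = 100·t = 2762 K → 2800 K to the nearest 100 K.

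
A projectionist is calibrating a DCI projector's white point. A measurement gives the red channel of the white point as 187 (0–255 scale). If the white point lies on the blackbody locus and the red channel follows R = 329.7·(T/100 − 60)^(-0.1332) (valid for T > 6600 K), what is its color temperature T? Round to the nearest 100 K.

13100 K

(t − 60)^(-0.1332) = 187/329.7 = 0.56718.
t − 60 = 0.56718^(1/-0.1332) = 0.56718^(-7.508) = 70.620, so t = 130.620.
T = 100·t = 13062 K → 13100 K to the nearest 100 K.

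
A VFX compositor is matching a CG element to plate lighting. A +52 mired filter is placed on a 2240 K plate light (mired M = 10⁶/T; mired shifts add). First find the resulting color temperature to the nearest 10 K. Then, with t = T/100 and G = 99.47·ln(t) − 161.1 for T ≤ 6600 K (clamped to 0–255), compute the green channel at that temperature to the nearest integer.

M_in = 10⁶/2240 = 446.43; M_out = 446.43 + (+52) = 498.43.
T_out = 10⁶/498.43 = 2006.3 K → 2010 K; t = 20.1.
G = 99.47·ln 20.1 − 161.1 = 99.47·3.0007 − 161.1 = 137.382.
Rounded: 137.

137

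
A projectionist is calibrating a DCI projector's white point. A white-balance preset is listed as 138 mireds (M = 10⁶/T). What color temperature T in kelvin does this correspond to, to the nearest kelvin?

T = 10⁶ / 138 = 7246.38 K → 7246 K.

7246 K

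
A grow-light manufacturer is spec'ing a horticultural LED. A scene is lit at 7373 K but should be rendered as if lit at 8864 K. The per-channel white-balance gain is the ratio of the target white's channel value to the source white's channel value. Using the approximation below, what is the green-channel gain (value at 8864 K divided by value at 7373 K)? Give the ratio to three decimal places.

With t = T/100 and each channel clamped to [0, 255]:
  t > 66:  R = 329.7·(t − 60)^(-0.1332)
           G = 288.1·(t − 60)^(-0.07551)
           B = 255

0.946

At 7373 K (t = 73.73):
  G = 288.1·(73.73 − 60)^(-0.07551) = 288.1·13.73^(-0.07551) = 288.1·0.82053 = 236.395.
At 8864 K (t = 88.64):
  G = 288.1·(88.64 − 60)^(-0.07551) = 288.1·28.64^(-0.07551) = 288.1·0.77622 = 223.629.
Gain = 223.629 / 236.395 = 0.9460 → 0.946.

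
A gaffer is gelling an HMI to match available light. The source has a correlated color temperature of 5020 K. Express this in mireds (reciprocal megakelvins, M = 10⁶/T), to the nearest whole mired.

M = 10⁶ / 5020 = 199.203 → 199 mireds.

199 mireds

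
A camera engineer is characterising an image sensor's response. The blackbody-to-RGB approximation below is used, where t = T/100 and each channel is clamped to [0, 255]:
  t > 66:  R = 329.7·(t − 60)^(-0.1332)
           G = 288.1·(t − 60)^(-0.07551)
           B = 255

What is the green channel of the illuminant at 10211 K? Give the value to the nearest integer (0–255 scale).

217

t = 10211/100 = 102.11; the t > 66 branch applies.
G = 288.1·(102.11 − 60)^(-0.07551) = 288.1·42.11^(-0.07551) = 288.1·0.75395 = 217.213.
Rounded: 217.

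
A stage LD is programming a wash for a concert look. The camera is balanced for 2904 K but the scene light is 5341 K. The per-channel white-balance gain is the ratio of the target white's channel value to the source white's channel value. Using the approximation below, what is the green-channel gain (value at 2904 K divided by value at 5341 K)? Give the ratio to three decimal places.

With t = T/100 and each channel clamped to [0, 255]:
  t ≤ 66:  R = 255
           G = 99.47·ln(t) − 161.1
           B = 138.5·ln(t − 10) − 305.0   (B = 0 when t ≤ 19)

At 5341 K (t = 53.41):
  G = 99.47·ln 53.41 − 161.1 = 99.47·3.9780 − 161.1 = 234.591.
At 2904 K (t = 29.04):
  G = 99.47·ln 29.04 − 161.1 = 99.47·3.3687 − 161.1 = 173.982.
Gain = 173.982 / 234.591 = 0.7416 → 0.742.

0.742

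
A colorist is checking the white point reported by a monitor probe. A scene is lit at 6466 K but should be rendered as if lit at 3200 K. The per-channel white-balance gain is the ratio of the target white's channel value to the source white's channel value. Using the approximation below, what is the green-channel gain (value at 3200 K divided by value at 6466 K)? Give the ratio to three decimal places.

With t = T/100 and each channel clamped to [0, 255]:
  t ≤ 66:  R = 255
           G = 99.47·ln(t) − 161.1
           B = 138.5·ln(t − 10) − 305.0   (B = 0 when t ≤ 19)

0.724

At 6466 K (t = 64.66):
  G = 99.47·ln 64.66 − 161.1 = 99.47·4.1691 − 161.1 = 253.605.
At 3200 K (t = 32):
  G = 99.47·ln 32 − 161.1 = 99.47·3.4657 − 161.1 = 183.637.
Gain = 183.637 / 253.605 = 0.7241 → 0.724.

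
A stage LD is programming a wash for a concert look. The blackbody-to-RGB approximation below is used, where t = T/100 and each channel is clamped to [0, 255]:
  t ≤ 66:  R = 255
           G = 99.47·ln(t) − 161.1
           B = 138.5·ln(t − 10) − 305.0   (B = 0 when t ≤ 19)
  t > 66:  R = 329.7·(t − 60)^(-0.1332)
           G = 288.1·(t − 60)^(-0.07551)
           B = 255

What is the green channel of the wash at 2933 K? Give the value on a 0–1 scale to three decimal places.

t = 2933/100 = 29.33; the t ≤ 66 branch applies.
G = 99.47·ln 29.33 − 161.1 = 99.47·3.3786 − 161.1 = 174.970.
On a 0–1 scale: 174.970/255 = 0.6862 → 0.686.

0.686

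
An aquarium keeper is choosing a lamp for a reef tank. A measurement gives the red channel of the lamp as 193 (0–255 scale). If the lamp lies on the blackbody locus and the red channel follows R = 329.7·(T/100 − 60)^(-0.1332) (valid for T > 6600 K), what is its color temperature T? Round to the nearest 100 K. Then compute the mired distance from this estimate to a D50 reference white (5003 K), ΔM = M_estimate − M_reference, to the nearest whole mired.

-114 mireds

(t − 60)^(-0.1332) = 193/329.7 = 0.58538.
t − 60 = 0.58538^(1/-0.1332) = 0.58538^(-7.508) = 55.713, so t = 115.713.
T = 100·t = 11571 K → 11600 K to the nearest 100 K.
M_estimate = 10⁶/11600 = 86.21; M_reference = 10⁶/5003 = 199.88.
ΔM = 86.21 − 199.88 = -113.67 → -114 mireds.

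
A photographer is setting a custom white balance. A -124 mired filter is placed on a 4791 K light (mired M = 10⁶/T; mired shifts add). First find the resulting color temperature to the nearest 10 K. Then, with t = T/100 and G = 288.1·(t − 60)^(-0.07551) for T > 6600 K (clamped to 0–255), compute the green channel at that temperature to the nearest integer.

212

M_in = 10⁶/4791 = 208.72; M_out = 208.72 + (-124) = 84.72.
T_out = 10⁶/84.72 = 11802.9 K → 11800 K; t = 118.
G = 288.1·(118 − 60)^(-0.07551) = 288.1·58^(-0.07551) = 288.1·0.73594 = 212.025.
Rounded: 212.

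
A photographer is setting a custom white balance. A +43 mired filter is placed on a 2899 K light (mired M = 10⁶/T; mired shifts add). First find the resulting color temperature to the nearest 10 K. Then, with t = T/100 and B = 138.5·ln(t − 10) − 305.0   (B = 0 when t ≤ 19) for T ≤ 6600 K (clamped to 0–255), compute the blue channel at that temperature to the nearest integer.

M_in = 10⁶/2899 = 344.95; M_out = 344.95 + (+43) = 387.95.
T_out = 10⁶/387.95 = 2577.7 K → 2580 K; t = 25.8.
B = 138.5·ln(25.8 − 10) − 305.0 = 138.5·ln 15.8 − 305.0 = 138.5·2.7600 − 305.0 = 77.261.
Rounded: 77.

77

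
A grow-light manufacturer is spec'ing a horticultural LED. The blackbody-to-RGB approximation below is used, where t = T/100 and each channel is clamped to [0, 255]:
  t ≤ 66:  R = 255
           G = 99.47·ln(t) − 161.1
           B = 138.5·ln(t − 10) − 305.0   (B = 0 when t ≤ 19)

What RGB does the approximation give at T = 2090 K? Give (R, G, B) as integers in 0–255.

(255, 141, 26)

t = 2090/100 = 20.9; the t ≤ 66 branch applies.
R = 255 by definition for t ≤ 66.
G = 99.47·ln 20.9 − 161.1 = 99.47·3.0397 − 161.1 = 141.264.
B = 138.5·ln(20.9 − 10) − 305.0 = 138.5·ln 10.9 − 305.0 = 138.5·2.3888 − 305.0 = 25.844.
Rounded: (255, 141, 26).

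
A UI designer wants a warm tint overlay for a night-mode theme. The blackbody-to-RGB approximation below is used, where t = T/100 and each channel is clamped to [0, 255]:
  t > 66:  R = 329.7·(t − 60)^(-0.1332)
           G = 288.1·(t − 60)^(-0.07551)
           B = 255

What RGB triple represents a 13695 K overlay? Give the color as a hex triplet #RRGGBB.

t = 13695/100 = 136.95; the t > 66 branch applies.
R = 329.7·(136.95 − 60)^(-0.1332) = 329.7·76.95^(-0.1332) = 329.7·0.56073 = 184.874.
G = 288.1·(136.95 − 60)^(-0.07551) = 288.1·76.95^(-0.07551) = 288.1·0.72040 = 207.547.
B = 255 by definition for t > 66.
Rounded: (185, 208, 255).
In hex: #B9D0FF.

#B9D0FF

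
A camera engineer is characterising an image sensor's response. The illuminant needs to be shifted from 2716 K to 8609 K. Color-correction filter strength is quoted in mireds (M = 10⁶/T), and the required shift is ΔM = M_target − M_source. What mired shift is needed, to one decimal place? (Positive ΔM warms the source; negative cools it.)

-252.0 mireds

M_source = 10⁶/2716 = 368.189; M_target = 10⁶/8609 = 116.158.
ΔM = 116.158 − 368.189 = -252.031 → -252.0 mireds, a cooling shift.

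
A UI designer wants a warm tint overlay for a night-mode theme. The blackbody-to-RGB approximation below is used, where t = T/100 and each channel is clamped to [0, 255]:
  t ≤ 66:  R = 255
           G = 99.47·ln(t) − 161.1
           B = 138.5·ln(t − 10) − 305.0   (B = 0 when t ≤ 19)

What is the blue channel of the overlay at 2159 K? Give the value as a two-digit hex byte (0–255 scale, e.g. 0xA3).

0x22

t = 2159/100 = 21.59; the t ≤ 66 branch applies.
B = 138.5·ln(21.59 − 10) − 305.0 = 138.5·ln 11.59 − 305.0 = 138.5·2.4501 − 305.0 = 34.345.
Rounded: 34; in hex, 0x22.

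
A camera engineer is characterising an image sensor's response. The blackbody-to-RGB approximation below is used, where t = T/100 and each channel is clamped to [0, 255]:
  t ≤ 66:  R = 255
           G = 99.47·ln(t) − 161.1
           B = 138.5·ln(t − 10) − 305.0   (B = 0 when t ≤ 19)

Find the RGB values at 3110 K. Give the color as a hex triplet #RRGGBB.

#FFB575

t = 3110/100 = 31.1; the t ≤ 66 branch applies.
R = 255 by definition for t ≤ 66.
G = 99.47·ln 31.1 − 161.1 = 99.47·3.4372 − 161.1 = 180.799.
B = 138.5·ln(31.1 − 10) − 305.0 = 138.5·ln 21.1 − 305.0 = 138.5·3.0493 − 305.0 = 117.324.
Rounded: (255, 181, 117).
In hex: #FFB575.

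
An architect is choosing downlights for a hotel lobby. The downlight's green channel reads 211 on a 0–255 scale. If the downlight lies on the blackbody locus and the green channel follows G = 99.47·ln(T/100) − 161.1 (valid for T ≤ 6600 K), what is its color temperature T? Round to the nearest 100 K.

ln t = (211 + 161.1) / 99.47 = 3.7408.
t = e^3.7408 = 42.133.
T = 100·t = 4213 K → 4200 K to the nearest 100 K.

4200 K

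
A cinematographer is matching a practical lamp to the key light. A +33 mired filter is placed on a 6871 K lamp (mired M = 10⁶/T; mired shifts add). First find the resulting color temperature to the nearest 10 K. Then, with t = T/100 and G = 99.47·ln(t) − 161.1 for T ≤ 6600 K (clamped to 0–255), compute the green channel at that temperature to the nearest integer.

239

M_in = 10⁶/6871 = 145.54; M_out = 145.54 + (+33) = 178.54.
T_out = 10⁶/178.54 = 5601.0 K → 5600 K; t = 56.
G = 99.47·ln 56 − 161.1 = 99.47·4.0254 − 161.1 = 239.302.
Rounded: 239.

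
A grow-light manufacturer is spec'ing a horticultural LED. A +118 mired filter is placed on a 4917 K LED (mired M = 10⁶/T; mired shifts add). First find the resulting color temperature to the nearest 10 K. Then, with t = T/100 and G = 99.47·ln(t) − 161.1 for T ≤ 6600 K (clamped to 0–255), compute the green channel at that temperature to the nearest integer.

181

M_in = 10⁶/4917 = 203.38; M_out = 203.38 + (+118) = 321.38.
T_out = 10⁶/321.38 = 3111.6 K → 3110 K; t = 31.1.
G = 99.47·ln 31.1 − 161.1 = 99.47·3.4372 − 161.1 = 180.799.
Rounded: 181.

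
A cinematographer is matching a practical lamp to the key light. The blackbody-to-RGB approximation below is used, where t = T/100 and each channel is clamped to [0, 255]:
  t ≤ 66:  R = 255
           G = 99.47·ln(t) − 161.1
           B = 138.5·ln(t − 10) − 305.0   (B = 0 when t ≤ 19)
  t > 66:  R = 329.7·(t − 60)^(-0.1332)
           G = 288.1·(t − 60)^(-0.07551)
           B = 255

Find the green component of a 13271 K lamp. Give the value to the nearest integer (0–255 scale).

t = 13271/100 = 132.71; the t > 66 branch applies.
G = 288.1·(132.71 − 60)^(-0.07551) = 288.1·72.71^(-0.07551) = 288.1·0.72349 = 208.437.
Rounded: 208.

208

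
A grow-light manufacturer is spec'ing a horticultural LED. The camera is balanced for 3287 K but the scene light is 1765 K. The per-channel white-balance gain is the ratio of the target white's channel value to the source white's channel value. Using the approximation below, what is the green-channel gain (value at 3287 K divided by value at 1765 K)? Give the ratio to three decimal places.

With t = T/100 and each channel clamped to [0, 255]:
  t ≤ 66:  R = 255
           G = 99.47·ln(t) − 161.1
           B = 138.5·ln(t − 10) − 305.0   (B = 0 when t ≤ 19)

1.497

At 1765 K (t = 17.65):
  G = 99.47·ln 17.65 − 161.1 = 99.47·2.8707 − 161.1 = 124.452.
At 3287 K (t = 32.87):
  G = 99.47·ln 32.87 − 161.1 = 99.47·3.4926 − 161.1 = 186.305.
Gain = 186.305 / 124.452 = 1.4970 → 1.497.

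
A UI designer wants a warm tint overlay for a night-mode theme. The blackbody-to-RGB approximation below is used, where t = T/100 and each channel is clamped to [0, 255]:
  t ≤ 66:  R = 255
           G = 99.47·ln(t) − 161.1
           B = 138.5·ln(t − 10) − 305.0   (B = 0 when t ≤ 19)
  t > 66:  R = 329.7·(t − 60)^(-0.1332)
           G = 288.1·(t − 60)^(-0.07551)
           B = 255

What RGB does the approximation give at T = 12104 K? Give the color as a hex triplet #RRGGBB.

#BFD3FF

t = 12104/100 = 121.04; the t > 66 branch applies.
R = 329.7·(121.04 − 60)^(-0.1332) = 329.7·61.04^(-0.1332) = 329.7·0.57830 = 190.667.
G = 288.1·(121.04 − 60)^(-0.07551) = 288.1·61.04^(-0.07551) = 288.1·0.73311 = 211.209.
B = 255 by definition for t > 66.
Rounded: (191, 211, 255).
In hex: #BFD3FF.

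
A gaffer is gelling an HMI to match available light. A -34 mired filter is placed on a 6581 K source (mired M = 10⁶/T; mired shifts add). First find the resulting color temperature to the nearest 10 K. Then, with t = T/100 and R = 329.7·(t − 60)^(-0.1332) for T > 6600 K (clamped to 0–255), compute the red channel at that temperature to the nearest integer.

215

M_in = 10⁶/6581 = 151.95; M_out = 151.95 + (-34) = 117.95.
T_out = 10⁶/117.95 = 8478.0 K → 8480 K; t = 84.8.
R = 329.7·(84.8 − 60)^(-0.1332) = 329.7·24.8^(-0.1332) = 329.7·0.65202 = 214.970.
Rounded: 215.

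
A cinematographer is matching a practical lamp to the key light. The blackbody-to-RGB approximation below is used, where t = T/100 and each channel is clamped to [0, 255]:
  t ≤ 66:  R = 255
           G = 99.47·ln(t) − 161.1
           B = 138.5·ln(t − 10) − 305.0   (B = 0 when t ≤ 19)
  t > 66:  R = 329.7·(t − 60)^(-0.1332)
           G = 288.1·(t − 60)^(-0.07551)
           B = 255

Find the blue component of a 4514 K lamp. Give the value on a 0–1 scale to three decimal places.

0.737

t = 4514/100 = 45.14; the t ≤ 66 branch applies.
B = 138.5·ln(45.14 − 10) − 305.0 = 138.5·ln 35.14 − 305.0 = 138.5·3.5593 − 305.0 = 187.969.
On a 0–1 scale: 187.969/255 = 0.7371 → 0.737.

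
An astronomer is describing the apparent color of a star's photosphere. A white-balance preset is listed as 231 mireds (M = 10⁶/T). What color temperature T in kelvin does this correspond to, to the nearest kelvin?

T = 10⁶ / 231 = 4329.00 K → 4329 K.

4329 K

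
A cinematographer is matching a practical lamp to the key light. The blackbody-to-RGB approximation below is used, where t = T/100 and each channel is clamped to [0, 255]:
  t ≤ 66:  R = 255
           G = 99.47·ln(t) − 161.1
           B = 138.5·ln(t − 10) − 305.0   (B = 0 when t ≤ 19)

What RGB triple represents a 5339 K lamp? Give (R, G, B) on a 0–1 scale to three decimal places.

(1.000, 0.920, 0.852)

t = 5339/100 = 53.39; the t ≤ 66 branch applies.
R = 255 by definition for t ≤ 66.
G = 99.47·ln 53.39 − 161.1 = 99.47·3.9776 − 161.1 = 234.554.
B = 138.5·ln(53.39 − 10) − 305.0 = 138.5·ln 43.39 − 305.0 = 138.5·3.7702 − 305.0 = 217.177.
Dividing each by 255: (1.0000, 0.9198, 0.8517) → (1.000, 0.920, 0.852).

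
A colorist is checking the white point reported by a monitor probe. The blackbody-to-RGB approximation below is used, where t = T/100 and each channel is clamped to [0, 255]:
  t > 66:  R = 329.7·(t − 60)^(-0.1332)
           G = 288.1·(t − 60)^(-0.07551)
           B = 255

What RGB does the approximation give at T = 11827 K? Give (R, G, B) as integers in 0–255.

t = 11827/100 = 118.27; the t > 66 branch applies.
R = 329.7·(118.27 − 60)^(-0.1332) = 329.7·58.27^(-0.1332) = 329.7·0.58189 = 191.850.
G = 288.1·(118.27 − 60)^(-0.07551) = 288.1·58.27^(-0.07551) = 288.1·0.73568 = 211.951.
B = 255 by definition for t > 66.
Rounded: (192, 212, 255).

(192, 212, 255)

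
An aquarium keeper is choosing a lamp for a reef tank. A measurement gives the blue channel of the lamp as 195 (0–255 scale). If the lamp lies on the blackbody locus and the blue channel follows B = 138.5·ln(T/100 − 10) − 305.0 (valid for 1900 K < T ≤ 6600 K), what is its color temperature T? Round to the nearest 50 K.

ln(t − 10) = (195 + 305.0) / 138.5 = 3.6101.
t − 10 = e^3.6101 = 36.970, so t = 46.970.
T = 100·t = 4697 K → 4700 K to the nearest 50 K.

4700 K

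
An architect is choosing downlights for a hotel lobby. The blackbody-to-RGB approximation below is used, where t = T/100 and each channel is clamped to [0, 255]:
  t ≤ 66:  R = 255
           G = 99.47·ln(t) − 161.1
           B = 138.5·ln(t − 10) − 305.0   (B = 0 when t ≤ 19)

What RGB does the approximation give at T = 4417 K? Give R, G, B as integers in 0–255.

R=255, G=216, B=184

t = 4417/100 = 44.17; the t ≤ 66 branch applies.
R = 255 by definition for t ≤ 66.
G = 99.47·ln 44.17 − 161.1 = 99.47·3.7880 − 161.1 = 215.697.
B = 138.5·ln(44.17 − 10) − 305.0 = 138.5·ln 34.17 − 305.0 = 138.5·3.5313 − 305.0 = 184.092.
Rounded: (255, 216, 184).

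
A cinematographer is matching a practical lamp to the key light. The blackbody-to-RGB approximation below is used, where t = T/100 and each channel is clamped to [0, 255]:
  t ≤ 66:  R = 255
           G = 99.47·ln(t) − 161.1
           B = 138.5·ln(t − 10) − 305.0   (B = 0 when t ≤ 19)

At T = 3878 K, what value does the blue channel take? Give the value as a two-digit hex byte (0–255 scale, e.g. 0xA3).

0xA0

t = 3878/100 = 38.78; the t ≤ 66 branch applies.
B = 138.5·ln(38.78 − 10) − 305.0 = 138.5·ln 28.78 − 305.0 = 138.5·3.3597 − 305.0 = 160.316.
Rounded: 160; in hex, 0xA0.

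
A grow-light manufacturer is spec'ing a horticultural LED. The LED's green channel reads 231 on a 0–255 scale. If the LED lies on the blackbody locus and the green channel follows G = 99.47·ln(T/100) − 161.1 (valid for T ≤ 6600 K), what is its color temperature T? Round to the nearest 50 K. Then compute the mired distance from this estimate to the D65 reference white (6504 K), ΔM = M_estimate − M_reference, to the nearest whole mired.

+40 mireds

ln t = (231 + 161.1) / 99.47 = 3.9419.
t = e^3.9419 = 51.516.
T = 100·t = 5152 K → 5150 K to the nearest 50 K.
M_estimate = 10⁶/5150 = 194.17; M_reference = 10⁶/6504 = 153.75.
ΔM = 194.17 − 153.75 = 40.42 → +40 mireds.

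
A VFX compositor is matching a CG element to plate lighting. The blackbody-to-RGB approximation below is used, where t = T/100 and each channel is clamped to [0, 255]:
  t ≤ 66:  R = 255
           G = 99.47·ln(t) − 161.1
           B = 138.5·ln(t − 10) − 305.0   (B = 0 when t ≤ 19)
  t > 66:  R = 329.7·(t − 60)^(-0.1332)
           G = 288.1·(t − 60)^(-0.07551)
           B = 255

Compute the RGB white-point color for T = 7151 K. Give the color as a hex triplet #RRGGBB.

t = 7151/100 = 71.51; the t > 66 branch applies.
R = 329.7·(71.51 − 60)^(-0.1332) = 329.7·11.51^(-0.1332) = 329.7·0.72221 = 238.113.
G = 288.1·(71.51 − 60)^(-0.07551) = 288.1·11.51^(-0.07551) = 288.1·0.83153 = 239.564.
B = 255 by definition for t > 66.
Rounded: (238, 240, 255).
In hex: #EEF0FF.

#EEF0FF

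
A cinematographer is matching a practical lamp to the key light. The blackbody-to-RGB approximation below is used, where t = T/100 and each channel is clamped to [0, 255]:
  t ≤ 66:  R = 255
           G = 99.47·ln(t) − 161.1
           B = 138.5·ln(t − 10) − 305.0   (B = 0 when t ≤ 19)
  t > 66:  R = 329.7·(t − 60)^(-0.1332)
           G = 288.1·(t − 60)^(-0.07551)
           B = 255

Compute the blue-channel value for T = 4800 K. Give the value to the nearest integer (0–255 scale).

199

t = 4800/100 = 48; the t ≤ 66 branch applies.
B = 138.5·ln(48 − 10) − 305.0 = 138.5·ln 38 − 305.0 = 138.5·3.6376 − 305.0 = 198.806.
Rounded: 199.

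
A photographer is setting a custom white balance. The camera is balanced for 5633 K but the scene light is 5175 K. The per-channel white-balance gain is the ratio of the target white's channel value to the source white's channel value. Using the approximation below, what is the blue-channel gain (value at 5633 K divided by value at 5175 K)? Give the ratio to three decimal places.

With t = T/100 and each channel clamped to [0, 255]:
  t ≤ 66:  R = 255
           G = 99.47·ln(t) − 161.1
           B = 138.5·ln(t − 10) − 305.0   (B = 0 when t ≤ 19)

At 5175 K (t = 51.75):
  B = 138.5·ln(51.75 − 10) − 305.0 = 138.5·ln 41.75 − 305.0 = 138.5·3.7317 − 305.0 = 211.840.
At 5633 K (t = 56.33):
  B = 138.5·ln(56.33 − 10) − 305.0 = 138.5·ln 46.33 − 305.0 = 138.5·3.8358 − 305.0 = 226.257.
Gain = 226.257 / 211.840 = 1.0681 → 1.068.

1.068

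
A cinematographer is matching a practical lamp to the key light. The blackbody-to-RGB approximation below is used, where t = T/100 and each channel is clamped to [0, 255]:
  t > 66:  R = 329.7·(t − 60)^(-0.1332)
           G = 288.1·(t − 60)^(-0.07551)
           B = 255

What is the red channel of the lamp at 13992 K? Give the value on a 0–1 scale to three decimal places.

t = 13992/100 = 139.92; the t > 66 branch applies.
R = 329.7·(139.92 − 60)^(-0.1332) = 329.7·79.92^(-0.1332) = 329.7·0.55791 = 183.944.
On a 0–1 scale: 183.944/255 = 0.7213 → 0.721.

0.721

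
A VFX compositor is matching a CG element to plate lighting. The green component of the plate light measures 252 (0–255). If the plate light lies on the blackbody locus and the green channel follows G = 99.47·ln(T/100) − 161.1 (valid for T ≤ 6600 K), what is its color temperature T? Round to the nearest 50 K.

6350 K

ln t = (252 + 161.1) / 99.47 = 4.1530.
t = e^4.1530 = 63.625.
T = 100·t = 6363 K → 6350 K to the nearest 50 K.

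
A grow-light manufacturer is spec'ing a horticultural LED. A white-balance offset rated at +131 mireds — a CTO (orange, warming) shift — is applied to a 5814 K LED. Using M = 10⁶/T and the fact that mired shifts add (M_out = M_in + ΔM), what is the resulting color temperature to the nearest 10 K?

3300 K

M_in = 10⁶/5814 = 172.00 mireds.
M_out = 172.00 + (+131) = 303.00 mireds.
T_out = 10⁶/303.00 = 3300.3 K → 3300 K.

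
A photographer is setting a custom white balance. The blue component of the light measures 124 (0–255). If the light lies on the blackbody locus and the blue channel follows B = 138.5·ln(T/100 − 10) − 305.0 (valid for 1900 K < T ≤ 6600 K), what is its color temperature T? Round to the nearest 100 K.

ln(t − 10) = (124 + 305.0) / 138.5 = 3.0975.
t − 10 = e^3.0975 = 22.142, so t = 32.142.
T = 100·t = 3214 K → 3200 K to the nearest 100 K.

3200 K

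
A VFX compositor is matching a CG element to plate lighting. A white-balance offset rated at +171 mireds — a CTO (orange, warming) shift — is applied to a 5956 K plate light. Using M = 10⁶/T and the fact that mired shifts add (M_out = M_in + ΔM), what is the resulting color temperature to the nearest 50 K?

M_in = 10⁶/5956 = 167.90 mireds.
M_out = 167.90 + (+171) = 338.90 mireds.
T_out = 10⁶/338.90 = 2950.7 K → 2950 K.

2950 K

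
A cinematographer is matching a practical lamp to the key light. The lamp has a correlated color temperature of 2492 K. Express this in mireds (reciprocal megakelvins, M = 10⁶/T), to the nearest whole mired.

401 mireds

M = 10⁶ / 2492 = 401.284 → 401 mireds.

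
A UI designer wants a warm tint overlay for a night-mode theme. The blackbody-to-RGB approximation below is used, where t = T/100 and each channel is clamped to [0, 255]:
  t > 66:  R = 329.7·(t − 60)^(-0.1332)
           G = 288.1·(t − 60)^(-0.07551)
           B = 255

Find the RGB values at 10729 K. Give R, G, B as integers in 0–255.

R=197, G=215, B=255

t = 10729/100 = 107.29; the t > 66 branch applies.
R = 329.7·(107.29 − 60)^(-0.1332) = 329.7·47.29^(-0.1332) = 329.7·0.59830 = 197.260.
G = 288.1·(107.29 − 60)^(-0.07551) = 288.1·47.29^(-0.07551) = 288.1·0.74737 = 215.319.
B = 255 by definition for t > 66.
Rounded: (197, 215, 255).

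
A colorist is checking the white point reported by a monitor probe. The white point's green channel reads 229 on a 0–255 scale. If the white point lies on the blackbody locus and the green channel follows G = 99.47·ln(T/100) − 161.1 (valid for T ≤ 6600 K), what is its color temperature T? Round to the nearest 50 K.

5050 K

ln t = (229 + 161.1) / 99.47 = 3.9218.
t = e^3.9218 = 50.491.
T = 100·t = 5049 K → 5050 K to the nearest 50 K.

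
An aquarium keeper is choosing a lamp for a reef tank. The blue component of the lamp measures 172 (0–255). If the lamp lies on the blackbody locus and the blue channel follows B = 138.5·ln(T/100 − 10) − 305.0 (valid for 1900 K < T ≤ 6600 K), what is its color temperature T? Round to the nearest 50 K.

ln(t − 10) = (172 + 305.0) / 138.5 = 3.4440.
t − 10 = e^3.4440 = 31.313, so t = 41.313.
T = 100·t = 4131 K → 4150 K to the nearest 50 K.

4150 K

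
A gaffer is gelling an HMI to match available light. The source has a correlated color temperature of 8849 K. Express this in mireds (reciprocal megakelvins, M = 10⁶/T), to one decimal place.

M = 10⁶ / 8849 = 113.007 → 113.0 mireds.

113.0 mireds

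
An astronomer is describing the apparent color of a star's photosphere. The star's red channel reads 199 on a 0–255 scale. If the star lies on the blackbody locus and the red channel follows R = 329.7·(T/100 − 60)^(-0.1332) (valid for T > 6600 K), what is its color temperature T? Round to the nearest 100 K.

(t − 60)^(-0.1332) = 199/329.7 = 0.60358.
t − 60 = 0.60358^(1/-0.1332) = 0.60358^(-7.508) = 44.273, so t = 104.273.
T = 100·t = 10427 K → 10400 K to the nearest 100 K.

10400 K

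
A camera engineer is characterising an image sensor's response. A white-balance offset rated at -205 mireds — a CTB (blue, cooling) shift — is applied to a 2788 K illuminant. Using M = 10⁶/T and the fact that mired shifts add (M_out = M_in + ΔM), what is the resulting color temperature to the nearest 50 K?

6500 K

M_in = 10⁶/2788 = 358.68 mireds.
M_out = 358.68 + (-205) = 153.68 mireds.
T_out = 10⁶/153.68 = 6507.0 K → 6500 K.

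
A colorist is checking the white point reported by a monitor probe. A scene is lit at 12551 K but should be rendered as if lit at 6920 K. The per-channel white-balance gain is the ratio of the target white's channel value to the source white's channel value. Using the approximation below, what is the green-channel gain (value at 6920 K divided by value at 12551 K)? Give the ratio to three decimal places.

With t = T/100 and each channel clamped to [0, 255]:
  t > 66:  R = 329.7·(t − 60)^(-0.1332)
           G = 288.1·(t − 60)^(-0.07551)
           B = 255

At 12551 K (t = 125.51):
  G = 288.1·(125.51 − 60)^(-0.07551) = 288.1·65.51^(-0.07551) = 288.1·0.72921 = 210.084.
At 6920 K (t = 69.2):
  G = 288.1·(69.2 − 60)^(-0.07551) = 288.1·9.2^(-0.07551) = 288.1·0.84572 = 243.651.
Gain = 243.651 / 210.084 = 1.1598 → 1.160.

1.160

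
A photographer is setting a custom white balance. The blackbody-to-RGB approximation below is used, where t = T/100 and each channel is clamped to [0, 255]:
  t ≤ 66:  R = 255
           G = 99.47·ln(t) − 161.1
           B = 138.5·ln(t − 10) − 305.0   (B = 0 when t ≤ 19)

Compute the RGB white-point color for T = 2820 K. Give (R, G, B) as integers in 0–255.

t = 2820/100 = 28.2; the t ≤ 66 branch applies.
R = 255 by definition for t ≤ 66.
G = 99.47·ln 28.2 − 161.1 = 99.47·3.3393 − 161.1 = 171.062.
B = 138.5·ln(28.2 − 10) − 305.0 = 138.5·ln 18.2 − 305.0 = 138.5·2.9014 − 305.0 = 96.847.
Rounded: (255, 171, 97).

(255, 171, 97)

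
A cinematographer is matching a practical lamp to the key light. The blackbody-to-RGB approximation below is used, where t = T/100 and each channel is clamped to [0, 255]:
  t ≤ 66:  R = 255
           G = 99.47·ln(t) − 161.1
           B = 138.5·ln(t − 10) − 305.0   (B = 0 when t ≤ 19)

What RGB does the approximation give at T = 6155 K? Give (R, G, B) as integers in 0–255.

(255, 249, 241)

t = 6155/100 = 61.55; the t ≤ 66 branch applies.
R = 255 by definition for t ≤ 66.
G = 99.47·ln 61.55 − 161.1 = 99.47·4.1198 − 161.1 = 248.701.
B = 138.5·ln(61.55 − 10) − 305.0 = 138.5·ln 51.55 − 305.0 = 138.5·3.9426 − 305.0 = 241.043.
Rounded: (255, 249, 241).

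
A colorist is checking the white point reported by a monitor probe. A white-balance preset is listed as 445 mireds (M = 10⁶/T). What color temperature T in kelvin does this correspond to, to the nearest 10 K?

2250 K

T = 10⁶ / 445 = 2247.19 K → 2250 K.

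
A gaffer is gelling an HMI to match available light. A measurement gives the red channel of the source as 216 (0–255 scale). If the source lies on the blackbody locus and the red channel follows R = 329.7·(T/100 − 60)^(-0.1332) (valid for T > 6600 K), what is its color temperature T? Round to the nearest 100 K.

8400 K

(t − 60)^(-0.1332) = 216/329.7 = 0.65514.
t − 60 = 0.65514^(1/-0.1332) = 0.65514^(-7.508) = 23.926, so t = 83.926.
T = 100·t = 8393 K → 8400 K to the nearest 100 K.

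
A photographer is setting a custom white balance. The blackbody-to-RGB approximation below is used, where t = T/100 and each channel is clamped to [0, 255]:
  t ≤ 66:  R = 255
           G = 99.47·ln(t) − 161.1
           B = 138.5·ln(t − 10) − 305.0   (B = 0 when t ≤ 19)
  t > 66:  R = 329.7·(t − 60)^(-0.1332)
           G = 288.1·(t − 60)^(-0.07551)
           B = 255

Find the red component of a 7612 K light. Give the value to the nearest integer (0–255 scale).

228

t = 7612/100 = 76.12; the t > 66 branch applies.
R = 329.7·(76.12 − 60)^(-0.1332) = 329.7·16.12^(-0.1332) = 329.7·0.69052 = 227.666.
Rounded: 228.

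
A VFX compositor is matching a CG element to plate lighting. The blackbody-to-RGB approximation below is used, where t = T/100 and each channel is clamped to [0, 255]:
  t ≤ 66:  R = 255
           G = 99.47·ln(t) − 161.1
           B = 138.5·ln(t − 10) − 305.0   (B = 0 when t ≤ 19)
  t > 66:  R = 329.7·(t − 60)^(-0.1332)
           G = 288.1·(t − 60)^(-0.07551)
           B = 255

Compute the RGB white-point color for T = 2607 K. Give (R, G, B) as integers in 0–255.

t = 2607/100 = 26.07; the t ≤ 66 branch applies.
R = 255 by definition for t ≤ 66.
G = 99.47·ln 26.07 − 161.1 = 99.47·3.2608 − 161.1 = 163.250.
B = 138.5·ln(26.07 − 10) − 305.0 = 138.5·ln 16.07 − 305.0 = 138.5·2.7770 − 305.0 = 79.608.
Rounded: (255, 163, 80).

(255, 163, 80)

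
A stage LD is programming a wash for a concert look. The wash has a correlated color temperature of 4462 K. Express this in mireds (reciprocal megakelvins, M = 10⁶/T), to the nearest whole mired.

224 mireds

M = 10⁶ / 4462 = 224.115 → 224 mireds.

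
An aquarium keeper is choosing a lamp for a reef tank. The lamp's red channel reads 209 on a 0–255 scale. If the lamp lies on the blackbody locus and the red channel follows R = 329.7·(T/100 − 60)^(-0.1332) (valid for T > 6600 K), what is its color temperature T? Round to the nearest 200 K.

(t − 60)^(-0.1332) = 209/329.7 = 0.63391.
t − 60 = 0.63391^(1/-0.1332) = 0.63391^(-7.508) = 30.639, so t = 90.639.
T = 100·t = 9064 K → 9000 K to the nearest 200 K.

9000 K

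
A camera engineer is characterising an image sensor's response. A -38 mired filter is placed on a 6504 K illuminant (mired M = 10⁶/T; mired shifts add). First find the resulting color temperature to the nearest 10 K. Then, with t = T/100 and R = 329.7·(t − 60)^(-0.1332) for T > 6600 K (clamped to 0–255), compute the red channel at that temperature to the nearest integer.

213

M_in = 10⁶/6504 = 153.75; M_out = 153.75 + (-38) = 115.75.
T_out = 10⁶/115.75 = 8639.2 K → 8640 K; t = 86.4.
R = 329.7·(86.4 − 60)^(-0.1332) = 329.7·26.4^(-0.1332) = 329.7·0.64661 = 213.187.
Rounded: 213.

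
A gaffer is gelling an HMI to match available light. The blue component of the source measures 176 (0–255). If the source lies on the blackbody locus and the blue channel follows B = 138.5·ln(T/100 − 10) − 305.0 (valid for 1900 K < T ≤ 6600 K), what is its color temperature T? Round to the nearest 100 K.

4200 K

ln(t − 10) = (176 + 305.0) / 138.5 = 3.4729.
t − 10 = e^3.4729 = 32.231, so t = 42.231.
T = 100·t = 4223 K → 4200 K to the nearest 100 K.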